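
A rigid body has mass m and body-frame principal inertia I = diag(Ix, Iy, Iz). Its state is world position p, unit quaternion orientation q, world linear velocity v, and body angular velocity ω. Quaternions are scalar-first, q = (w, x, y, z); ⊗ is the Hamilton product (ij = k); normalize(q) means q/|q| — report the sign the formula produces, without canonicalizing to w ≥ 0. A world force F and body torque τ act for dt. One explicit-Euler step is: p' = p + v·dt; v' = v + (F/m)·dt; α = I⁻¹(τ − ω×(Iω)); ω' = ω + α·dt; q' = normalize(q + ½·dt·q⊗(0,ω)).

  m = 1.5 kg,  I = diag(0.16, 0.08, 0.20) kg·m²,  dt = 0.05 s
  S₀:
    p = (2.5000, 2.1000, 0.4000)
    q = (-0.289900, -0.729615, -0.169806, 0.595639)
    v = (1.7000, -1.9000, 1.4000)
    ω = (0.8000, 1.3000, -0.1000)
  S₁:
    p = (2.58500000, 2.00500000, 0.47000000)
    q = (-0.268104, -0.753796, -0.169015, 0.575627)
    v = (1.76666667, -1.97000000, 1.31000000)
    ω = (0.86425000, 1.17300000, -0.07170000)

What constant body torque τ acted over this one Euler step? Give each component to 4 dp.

τ = (0.1900, -0.2000, 0.0300)

Δω = ω₁−ω₀ = (0.06425000, -0.12700000, 0.02830000)
gyro term ω₀×Iω₀ = (-0.0156, 0.0032, -0.0832)
τ = I·(Δω/dt) + ω₀×(Iω₀) = (0.1900, -0.2000, 0.0300)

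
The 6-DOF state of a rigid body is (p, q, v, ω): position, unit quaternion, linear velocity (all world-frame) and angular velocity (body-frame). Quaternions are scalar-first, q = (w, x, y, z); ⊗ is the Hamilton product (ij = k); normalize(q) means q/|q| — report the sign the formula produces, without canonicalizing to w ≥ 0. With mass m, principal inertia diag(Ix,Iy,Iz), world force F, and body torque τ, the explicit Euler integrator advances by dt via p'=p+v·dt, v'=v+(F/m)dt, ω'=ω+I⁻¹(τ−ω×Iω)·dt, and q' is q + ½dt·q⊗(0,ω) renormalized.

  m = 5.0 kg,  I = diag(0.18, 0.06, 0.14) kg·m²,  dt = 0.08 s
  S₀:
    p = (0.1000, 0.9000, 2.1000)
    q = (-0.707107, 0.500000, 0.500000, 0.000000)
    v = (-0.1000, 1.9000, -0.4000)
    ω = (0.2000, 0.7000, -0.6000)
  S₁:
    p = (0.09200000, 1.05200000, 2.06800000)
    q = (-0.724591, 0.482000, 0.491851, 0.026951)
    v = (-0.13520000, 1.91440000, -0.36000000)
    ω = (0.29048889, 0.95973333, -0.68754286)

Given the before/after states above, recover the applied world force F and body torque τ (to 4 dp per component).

rate change Δω = (0.09048889, 0.25973333, -0.08754286)
τ = I·(Δω/dt) + ω₀×(Iω₀) = (0.1700, 0.1900, -0.1700)
Δv = v₁−v₀ = (-0.03520000, 0.01440000, 0.04000000)
F = m·Δv/dt = (-2.2000, 0.9000, 2.5000)

F = (-2.2000, 0.9000, 2.5000)
τ = (0.1700, 0.1900, -0.1700)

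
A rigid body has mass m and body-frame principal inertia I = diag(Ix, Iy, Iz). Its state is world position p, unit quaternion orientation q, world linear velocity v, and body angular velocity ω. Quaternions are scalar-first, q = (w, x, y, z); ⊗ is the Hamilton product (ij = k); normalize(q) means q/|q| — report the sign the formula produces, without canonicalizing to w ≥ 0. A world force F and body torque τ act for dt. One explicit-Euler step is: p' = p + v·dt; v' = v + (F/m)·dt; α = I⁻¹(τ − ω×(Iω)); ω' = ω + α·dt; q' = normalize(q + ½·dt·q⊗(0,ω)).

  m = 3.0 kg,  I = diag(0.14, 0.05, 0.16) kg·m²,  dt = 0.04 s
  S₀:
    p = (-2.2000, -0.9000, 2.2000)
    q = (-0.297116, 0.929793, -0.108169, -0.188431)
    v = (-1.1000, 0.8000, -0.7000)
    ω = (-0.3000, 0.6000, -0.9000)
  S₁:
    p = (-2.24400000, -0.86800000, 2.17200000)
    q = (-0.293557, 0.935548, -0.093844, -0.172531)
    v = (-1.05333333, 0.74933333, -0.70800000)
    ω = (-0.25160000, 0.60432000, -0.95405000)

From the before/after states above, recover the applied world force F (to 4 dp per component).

F = (3.5000, -3.8000, -0.6000)

Δv = v₁−v₀ = (0.04666667, -0.05066667, -0.00800000)
m·(v₁−v₀)/dt = (3.5000, -3.8000, -0.6000)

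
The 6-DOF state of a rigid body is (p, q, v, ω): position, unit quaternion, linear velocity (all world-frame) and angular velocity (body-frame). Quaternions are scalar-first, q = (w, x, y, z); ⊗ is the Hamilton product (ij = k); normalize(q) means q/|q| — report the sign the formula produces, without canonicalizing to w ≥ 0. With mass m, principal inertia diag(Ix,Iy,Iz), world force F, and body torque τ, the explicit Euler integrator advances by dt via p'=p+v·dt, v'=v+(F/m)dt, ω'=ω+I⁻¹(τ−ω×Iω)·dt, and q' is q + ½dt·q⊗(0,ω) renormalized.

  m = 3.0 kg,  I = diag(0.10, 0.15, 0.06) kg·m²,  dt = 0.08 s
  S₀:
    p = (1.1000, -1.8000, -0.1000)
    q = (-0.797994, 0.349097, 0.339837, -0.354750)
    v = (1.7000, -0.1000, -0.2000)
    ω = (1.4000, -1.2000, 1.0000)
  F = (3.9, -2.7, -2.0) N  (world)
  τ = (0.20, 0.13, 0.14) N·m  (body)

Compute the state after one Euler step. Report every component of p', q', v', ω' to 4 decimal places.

p' = (1.2360, -1.8080, -0.1160)
q' = (-0.7843, 0.2999, 0.3431, -0.4210)
v' = (1.8040, -0.1720, -0.2533)
ω' = (1.4736, -1.1605, 1.2987)

a = (1.3000, -0.9000, -0.6667)
p' = p + v·dt = (1.2360, -1.8080, -0.1160)
v' = v + a·dt = (1.8040, -0.1720, -0.2533)
ω×(Iω) gyroscopic = (0.1080, 0.0560, -0.0840)
(τ − ω×Iω)/I = (0.9200, 0.4933, 3.7333)
ω + α·dt = (1.4736, -1.1605, 1.2987)
q⊗(0,ω) = (0.2738186, -1.2030546, 0.1118458, -1.6926822)
q' = normalize(q + ½dt·q⊗(0,ω)) = (-0.7843, 0.2999, 0.3431, -0.4210)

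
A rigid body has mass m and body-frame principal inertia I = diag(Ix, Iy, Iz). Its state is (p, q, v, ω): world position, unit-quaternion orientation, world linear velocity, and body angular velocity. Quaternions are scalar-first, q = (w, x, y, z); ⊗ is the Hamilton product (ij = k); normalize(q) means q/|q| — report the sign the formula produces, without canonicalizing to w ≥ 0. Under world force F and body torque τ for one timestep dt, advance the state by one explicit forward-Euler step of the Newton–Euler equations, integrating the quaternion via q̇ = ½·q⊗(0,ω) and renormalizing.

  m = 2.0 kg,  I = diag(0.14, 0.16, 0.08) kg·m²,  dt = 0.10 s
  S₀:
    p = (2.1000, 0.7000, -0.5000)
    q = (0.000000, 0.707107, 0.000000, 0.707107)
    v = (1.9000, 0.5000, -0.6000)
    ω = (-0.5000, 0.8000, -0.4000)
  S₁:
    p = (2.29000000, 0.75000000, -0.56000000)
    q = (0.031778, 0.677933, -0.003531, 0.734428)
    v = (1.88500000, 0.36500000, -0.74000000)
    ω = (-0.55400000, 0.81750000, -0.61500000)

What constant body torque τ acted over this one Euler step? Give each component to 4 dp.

τ = (-0.0500, 0.0400, -0.1800)

ω₁ − ω₀ = (-0.05400000, 0.01750000, -0.21500000)
ω₀×(Iω₀) = (0.0256, 0.0120, -0.0080)
τ = I·(Δω/dt) + ω₀×(Iω₀) = (-0.0500, 0.0400, -0.1800)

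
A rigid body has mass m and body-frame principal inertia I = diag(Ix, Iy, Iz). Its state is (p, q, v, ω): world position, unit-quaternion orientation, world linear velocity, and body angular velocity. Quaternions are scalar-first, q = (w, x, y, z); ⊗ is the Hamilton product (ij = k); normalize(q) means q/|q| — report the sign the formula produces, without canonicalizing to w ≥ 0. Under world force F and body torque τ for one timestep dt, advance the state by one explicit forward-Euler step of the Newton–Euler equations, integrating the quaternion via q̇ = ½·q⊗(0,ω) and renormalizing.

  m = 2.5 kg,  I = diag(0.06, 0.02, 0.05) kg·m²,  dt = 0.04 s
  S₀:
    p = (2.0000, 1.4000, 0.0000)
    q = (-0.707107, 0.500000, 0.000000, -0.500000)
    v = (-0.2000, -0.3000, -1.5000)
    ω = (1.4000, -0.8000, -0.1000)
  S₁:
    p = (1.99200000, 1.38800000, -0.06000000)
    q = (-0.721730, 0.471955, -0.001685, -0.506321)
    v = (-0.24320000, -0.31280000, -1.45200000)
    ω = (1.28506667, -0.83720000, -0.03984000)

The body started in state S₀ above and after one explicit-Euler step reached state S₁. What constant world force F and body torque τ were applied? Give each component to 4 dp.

v₁ − v₀ = (-0.04320000, -0.01280000, 0.04800000)
F = m·Δv/dt = (-2.7000, -0.8000, 3.0000)
Δω = ω₁−ω₀ = (-0.11493333, -0.03720000, 0.06016000)
gyro term ω₀×Iω₀ = (0.0024, -0.0014, 0.0448)
I·α + gyro = (-0.1700, -0.0200, 0.1200)

F = (-2.7000, -0.8000, 3.0000)
τ = (-0.1700, -0.0200, 0.1200)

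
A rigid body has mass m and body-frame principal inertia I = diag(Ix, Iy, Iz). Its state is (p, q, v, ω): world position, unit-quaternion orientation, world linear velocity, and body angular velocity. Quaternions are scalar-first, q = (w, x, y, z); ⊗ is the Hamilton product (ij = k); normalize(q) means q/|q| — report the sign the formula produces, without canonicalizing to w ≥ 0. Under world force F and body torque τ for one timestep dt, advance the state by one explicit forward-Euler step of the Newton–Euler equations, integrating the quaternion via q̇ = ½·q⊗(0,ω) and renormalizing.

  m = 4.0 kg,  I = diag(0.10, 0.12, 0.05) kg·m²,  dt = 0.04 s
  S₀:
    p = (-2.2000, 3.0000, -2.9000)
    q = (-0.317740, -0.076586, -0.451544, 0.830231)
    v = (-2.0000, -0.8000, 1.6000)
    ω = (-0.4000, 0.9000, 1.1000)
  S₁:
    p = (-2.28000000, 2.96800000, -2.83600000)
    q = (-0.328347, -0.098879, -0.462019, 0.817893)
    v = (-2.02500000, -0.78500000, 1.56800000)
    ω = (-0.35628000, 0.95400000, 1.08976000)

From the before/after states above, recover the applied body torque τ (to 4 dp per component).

τ = (0.0400, 0.1400, -0.0200)

ω₁ − ω₀ = (0.04372000, 0.05400000, -0.01024000)
precession coupling = (-0.0693, -0.0220, -0.0072)
τ = I·(Δω/dt) + ω₀×(Iω₀) = (0.0400, 0.1400, -0.0200)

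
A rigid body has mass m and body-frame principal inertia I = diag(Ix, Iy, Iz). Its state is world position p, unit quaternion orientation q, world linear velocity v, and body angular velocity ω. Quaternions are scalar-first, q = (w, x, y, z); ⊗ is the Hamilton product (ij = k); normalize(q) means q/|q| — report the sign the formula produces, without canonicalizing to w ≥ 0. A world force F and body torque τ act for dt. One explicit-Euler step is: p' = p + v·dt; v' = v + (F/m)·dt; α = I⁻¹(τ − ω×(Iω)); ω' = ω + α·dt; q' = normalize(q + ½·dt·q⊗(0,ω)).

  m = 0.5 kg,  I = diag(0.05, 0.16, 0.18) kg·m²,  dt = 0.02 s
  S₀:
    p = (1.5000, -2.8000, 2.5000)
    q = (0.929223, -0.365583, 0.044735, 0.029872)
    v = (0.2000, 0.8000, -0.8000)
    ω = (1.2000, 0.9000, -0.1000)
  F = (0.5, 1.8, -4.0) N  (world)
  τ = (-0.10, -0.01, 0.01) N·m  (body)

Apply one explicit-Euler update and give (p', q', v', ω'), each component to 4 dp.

gyro term ω×Iω = (-0.0018, 0.0156, 0.1188)
(τ − ω×Iω)/I = (-1.9640, -0.1600, -0.6044)
new body rate ω' = (1.1607, 0.8968, -0.1121)
Hamilton product q⊗(0,ω) = (0.4014253, 1.0837093, 0.8355888, -0.4756290)
q + ½dt·q⊗(0,ω), renormalized = (0.9331, -0.3547, 0.0531, 0.0251)
new position p' = (1.5040, -2.7840, 2.4840)
v' = v + a·dt = (0.2200, 0.8720, -0.9600)

p' = (1.5040, -2.7840, 2.4840)
q' = (0.9331, -0.3547, 0.0531, 0.0251)
v' = (0.2200, 0.8720, -0.9600)
ω' = (1.1607, 0.8968, -0.1121)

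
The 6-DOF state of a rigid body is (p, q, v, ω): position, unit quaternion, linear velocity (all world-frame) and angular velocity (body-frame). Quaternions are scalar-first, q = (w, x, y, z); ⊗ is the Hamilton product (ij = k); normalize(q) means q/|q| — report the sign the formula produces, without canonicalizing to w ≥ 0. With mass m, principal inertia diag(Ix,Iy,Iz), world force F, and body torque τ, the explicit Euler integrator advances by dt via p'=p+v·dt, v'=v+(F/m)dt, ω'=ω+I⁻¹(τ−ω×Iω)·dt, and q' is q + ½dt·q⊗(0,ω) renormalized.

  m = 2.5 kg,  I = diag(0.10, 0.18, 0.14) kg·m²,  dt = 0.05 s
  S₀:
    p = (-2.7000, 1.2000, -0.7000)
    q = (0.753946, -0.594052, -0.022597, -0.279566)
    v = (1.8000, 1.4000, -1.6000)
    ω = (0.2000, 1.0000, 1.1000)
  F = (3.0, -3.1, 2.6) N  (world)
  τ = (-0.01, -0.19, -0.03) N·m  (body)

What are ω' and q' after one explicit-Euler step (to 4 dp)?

ω' = (0.2170, 0.9497, 1.0836)
q' = (0.7646, -0.5835, 0.0112, -0.2734)

angular accel α = (0.3400, -1.0067, -0.3286)
new body rate ω' = (0.2170, 0.9497, 1.0836)
q⊗(0,ω) = (0.4489300, 0.4054985, 1.3514900, 0.2398080)
q + ½dt·q⊗(0,ω), renormalized = (0.7646, -0.5835, 0.0112, -0.2734)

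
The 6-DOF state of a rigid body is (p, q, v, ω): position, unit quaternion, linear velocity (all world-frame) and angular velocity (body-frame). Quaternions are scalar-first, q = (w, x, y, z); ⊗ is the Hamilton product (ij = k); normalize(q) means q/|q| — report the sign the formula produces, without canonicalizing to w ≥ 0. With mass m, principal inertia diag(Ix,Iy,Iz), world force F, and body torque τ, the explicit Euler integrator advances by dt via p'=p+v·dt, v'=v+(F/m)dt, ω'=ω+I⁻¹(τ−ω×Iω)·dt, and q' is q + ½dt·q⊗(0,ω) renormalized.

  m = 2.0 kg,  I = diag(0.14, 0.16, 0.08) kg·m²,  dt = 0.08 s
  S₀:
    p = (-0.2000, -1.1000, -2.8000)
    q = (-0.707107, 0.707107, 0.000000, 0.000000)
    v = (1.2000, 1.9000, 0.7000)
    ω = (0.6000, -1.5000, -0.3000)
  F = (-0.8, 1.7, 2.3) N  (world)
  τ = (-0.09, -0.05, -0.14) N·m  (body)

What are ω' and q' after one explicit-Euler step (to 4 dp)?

ω' = (0.5691, -1.5196, -0.4220)
q' = (-0.7225, 0.6887, 0.0508, -0.0339)

gyro term ω×Iω = (-0.0360, -0.0108, -0.0180)
(τ − ω×Iω)/I = (-0.3857, -0.2450, -1.5250)
ω + α·dt = (0.5691, -1.5196, -0.4220)
q⊗(0,ω) = (-0.4242642, -0.4242642, 1.2727926, -0.8485284)
updated quaternion q' = (-0.7225, 0.6887, 0.0508, -0.0339)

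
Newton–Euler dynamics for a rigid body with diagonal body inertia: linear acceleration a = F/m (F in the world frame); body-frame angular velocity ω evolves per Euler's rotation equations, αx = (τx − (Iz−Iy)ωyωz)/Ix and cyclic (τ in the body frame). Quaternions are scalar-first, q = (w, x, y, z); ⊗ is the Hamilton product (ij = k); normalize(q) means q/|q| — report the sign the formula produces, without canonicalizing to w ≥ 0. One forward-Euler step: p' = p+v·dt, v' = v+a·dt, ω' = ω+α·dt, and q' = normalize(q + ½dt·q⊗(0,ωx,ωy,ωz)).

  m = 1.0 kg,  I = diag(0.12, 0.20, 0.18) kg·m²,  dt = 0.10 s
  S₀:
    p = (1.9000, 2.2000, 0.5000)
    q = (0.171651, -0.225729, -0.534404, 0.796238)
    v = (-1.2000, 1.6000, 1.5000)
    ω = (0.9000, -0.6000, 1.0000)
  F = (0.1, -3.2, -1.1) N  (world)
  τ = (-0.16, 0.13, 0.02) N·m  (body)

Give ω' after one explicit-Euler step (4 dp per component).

ω' = (0.7567, -0.5080, 1.0351)

gyro term ω×Iω = (0.0120, -0.0540, -0.0432)
(τ − ω×Iω)/I = (-1.4333, 0.9200, 0.3511)
ω' = ω + α·dt = (0.7567, -0.5080, 1.0351)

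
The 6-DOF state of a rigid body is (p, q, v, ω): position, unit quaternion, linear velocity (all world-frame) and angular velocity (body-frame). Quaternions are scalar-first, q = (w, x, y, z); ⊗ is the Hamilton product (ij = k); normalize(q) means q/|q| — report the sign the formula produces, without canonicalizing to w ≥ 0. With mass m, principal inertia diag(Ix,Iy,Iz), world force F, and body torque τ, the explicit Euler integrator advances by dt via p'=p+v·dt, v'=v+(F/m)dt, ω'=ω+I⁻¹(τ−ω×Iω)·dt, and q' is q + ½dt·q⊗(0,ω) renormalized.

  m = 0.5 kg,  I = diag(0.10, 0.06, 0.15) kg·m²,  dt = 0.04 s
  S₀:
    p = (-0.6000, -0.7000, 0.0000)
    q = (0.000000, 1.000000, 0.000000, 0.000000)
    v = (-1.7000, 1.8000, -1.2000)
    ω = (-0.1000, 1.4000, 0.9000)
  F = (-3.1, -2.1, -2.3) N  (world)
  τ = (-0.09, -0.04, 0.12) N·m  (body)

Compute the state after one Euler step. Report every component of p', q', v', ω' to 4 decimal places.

p' = (-0.6680, -0.6280, -0.0480)
q' = (0.0020, 0.9994, -0.0180, 0.0280)
v' = (-1.9480, 1.6320, -1.3840)
ω' = (-0.1814, 1.3703, 0.9305)

precession coupling ω×(Iω) = (0.1134, 0.0045, 0.0056)
(τ − ω×Iω)/I = (-2.0340, -0.7417, 0.7627)
ω + α·dt = (-0.1814, 1.3703, 0.9305)
2q̇ = q⊗(0,ω) = (0.1000000, 0.0000000, -0.9000000, 1.4000000)
q' = normalize(q + ½dt·q⊗(0,ω)) = (0.0020, 0.9994, -0.0180, 0.0280)
p' = p + v·dt = (-0.6680, -0.6280, -0.0480)
new velocity v' = (-1.9480, 1.6320, -1.3840)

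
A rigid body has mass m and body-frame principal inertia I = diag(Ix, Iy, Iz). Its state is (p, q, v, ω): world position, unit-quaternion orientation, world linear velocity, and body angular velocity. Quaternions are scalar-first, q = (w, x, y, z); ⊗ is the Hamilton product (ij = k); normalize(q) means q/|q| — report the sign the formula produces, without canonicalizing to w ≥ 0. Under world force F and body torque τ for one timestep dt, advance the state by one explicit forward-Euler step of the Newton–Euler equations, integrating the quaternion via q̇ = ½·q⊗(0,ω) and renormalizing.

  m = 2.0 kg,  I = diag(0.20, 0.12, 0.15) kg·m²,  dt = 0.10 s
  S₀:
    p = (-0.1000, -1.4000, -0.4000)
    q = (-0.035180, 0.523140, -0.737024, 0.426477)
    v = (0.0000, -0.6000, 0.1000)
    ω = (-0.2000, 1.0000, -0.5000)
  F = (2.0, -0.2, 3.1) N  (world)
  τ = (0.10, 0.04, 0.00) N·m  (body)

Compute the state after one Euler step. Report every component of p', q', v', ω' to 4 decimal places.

a = (1.0000, -0.1000, 1.5500)
p + v·dt = (-0.1000, -1.4600, -0.3900)
new velocity v' = (0.1000, -0.6100, 0.2550)
(τ − ω×Iω)/I = (0.5750, 0.2917, -0.1067)
ω' = ω + α·dt = (-0.1425, 1.0292, -0.5107)
q⊗(0,ω) = (1.0548905, -0.0509290, 0.1410946, 0.3933252)
q' = normalize(q + ½dt·q⊗(0,ω)) = (0.0175, 0.5198, -0.7288, 0.4454)

p' = (-0.1000, -1.4600, -0.3900)
q' = (0.0175, 0.5198, -0.7288, 0.4454)
v' = (0.1000, -0.6100, 0.2550)
ω' = (-0.1425, 1.0292, -0.5107)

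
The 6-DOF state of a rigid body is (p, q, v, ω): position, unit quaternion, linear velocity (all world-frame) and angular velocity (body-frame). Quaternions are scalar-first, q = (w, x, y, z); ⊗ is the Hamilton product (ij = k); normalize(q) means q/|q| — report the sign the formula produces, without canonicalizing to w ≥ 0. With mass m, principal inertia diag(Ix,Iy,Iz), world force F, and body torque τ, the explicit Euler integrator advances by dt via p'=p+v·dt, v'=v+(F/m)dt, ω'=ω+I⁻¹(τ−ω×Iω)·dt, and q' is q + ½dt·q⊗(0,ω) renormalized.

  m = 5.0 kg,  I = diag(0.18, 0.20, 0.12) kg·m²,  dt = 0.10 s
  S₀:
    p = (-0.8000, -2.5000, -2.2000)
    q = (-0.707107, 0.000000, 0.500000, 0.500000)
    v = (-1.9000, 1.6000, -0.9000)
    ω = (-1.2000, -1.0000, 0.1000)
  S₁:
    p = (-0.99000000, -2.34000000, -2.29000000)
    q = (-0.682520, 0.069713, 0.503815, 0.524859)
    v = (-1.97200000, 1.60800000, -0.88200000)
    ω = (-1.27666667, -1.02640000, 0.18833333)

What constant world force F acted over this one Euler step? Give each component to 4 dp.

Δv = v₁−v₀ = (-0.07200000, 0.00800000, 0.01800000)
m·(v₁−v₀)/dt = (-3.6000, 0.4000, 0.9000)

F = (-3.6000, 0.4000, 0.9000)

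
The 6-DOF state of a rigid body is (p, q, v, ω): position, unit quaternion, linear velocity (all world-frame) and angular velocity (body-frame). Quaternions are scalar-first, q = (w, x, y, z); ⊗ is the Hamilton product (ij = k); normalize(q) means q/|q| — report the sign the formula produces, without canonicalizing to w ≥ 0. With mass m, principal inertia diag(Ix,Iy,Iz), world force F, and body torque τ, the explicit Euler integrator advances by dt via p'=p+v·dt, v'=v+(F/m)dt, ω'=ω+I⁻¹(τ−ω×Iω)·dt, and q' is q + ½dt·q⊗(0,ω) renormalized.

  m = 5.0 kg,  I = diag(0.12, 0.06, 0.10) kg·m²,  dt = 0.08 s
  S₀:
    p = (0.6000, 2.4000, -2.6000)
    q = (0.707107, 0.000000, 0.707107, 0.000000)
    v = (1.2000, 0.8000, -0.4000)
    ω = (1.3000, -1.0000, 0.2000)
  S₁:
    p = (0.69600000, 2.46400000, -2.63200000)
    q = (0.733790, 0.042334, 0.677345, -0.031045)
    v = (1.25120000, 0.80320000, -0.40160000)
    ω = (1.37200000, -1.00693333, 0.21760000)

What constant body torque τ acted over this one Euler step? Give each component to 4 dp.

τ = (0.1000, 0.0000, 0.1000)

ω₁ − ω₀ = (0.07200000, -0.00693333, 0.01760000)
τ = I·(Δω/dt) + ω₀×(Iω₀) = (0.1000, 0.0000, 0.1000)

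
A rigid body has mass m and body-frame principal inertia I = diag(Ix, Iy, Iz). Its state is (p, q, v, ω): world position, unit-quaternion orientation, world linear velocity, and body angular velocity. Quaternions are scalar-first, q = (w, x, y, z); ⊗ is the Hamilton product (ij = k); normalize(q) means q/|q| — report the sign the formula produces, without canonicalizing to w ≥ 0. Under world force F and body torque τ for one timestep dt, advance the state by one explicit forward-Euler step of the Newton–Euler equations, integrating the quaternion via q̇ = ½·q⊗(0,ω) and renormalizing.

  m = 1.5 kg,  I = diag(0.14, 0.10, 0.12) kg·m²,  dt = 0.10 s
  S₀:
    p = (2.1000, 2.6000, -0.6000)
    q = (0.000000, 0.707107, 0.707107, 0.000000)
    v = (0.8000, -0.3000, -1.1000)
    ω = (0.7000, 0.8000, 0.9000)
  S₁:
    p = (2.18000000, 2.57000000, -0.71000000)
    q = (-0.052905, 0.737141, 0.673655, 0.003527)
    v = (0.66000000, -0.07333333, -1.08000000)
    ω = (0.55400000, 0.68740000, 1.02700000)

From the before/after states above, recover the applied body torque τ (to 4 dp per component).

rate change Δω = (-0.14600000, -0.11260000, 0.12700000)
precession coupling = (0.0144, 0.0126, -0.0224)
τ = I·(Δω/dt) + ω₀×(Iω₀) = (-0.1900, -0.1000, 0.1300)

τ = (-0.1900, -0.1000, 0.1300)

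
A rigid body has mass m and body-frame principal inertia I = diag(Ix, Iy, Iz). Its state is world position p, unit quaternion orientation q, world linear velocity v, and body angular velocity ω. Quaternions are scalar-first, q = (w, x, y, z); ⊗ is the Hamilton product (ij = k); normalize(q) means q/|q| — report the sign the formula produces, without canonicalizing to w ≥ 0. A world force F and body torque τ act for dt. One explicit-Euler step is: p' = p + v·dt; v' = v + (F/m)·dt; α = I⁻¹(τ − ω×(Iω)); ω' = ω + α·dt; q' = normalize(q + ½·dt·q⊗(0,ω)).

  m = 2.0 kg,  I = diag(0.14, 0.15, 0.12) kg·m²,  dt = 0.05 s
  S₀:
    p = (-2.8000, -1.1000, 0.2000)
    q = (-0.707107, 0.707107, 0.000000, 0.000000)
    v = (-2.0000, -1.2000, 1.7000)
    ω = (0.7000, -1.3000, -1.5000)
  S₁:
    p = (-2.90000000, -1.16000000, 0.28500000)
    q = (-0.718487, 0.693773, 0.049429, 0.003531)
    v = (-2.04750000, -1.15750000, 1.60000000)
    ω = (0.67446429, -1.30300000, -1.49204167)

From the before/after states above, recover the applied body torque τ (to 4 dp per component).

ω₁ − ω₀ = (-0.02553571, -0.00300000, 0.00795833)
gyro term ω₀×Iω₀ = (-0.0585, -0.0210, -0.0091)
I·α + gyro = (-0.1300, -0.0300, 0.0100)

τ = (-0.1300, -0.0300, 0.0100)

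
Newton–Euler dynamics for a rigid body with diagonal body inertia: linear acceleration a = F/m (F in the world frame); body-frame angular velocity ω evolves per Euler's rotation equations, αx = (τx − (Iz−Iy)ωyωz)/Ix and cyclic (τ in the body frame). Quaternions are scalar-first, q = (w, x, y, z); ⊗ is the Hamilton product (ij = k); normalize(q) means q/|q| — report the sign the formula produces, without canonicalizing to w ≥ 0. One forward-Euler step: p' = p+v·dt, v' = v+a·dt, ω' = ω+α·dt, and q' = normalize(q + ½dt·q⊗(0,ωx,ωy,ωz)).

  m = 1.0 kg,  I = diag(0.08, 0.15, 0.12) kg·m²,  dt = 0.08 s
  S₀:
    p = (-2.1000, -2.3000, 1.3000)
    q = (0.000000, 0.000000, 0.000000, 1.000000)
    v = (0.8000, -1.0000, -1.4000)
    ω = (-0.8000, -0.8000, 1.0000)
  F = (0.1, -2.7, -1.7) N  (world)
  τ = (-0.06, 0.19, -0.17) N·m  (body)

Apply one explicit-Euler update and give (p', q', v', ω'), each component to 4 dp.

gyro term ω×Iω = (0.0240, 0.0320, 0.0448)
angular accel α = (-1.0500, 1.0533, -1.7900)
ω + α·dt = (-0.8840, -0.7157, 0.8568)
q⊗(0,ω) = (-1.0000000, 0.8000000, -0.8000000, 0.0000000)
updated quaternion q' = (-0.0399, 0.0319, -0.0319, 0.9982)
a = (0.1000, -2.7000, -1.7000)
p' = p + v·dt = (-2.0360, -2.3800, 1.1880)
v' = v + a·dt = (0.8080, -1.2160, -1.5360)

p' = (-2.0360, -2.3800, 1.1880)
q' = (-0.0399, 0.0319, -0.0319, 0.9982)
v' = (0.8080, -1.2160, -1.5360)
ω' = (-0.8840, -0.7157, 0.8568)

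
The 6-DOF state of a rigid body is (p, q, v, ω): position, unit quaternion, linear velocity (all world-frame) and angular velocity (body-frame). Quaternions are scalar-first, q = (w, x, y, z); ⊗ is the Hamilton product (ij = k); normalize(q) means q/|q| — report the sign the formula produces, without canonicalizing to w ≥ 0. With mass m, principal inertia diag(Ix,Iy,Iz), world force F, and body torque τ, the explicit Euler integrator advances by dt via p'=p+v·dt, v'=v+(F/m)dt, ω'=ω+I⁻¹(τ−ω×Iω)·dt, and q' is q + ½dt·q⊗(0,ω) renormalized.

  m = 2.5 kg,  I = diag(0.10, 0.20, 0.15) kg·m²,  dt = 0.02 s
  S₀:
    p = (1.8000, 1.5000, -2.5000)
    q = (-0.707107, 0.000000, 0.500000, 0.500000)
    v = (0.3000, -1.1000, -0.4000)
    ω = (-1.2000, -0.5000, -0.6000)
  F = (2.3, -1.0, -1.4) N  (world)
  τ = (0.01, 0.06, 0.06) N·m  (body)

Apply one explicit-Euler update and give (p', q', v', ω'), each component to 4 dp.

p' = (1.8060, 1.4780, -2.5080)
q' = (-0.7015, 0.0080, 0.4975, 0.5102)
v' = (0.3184, -1.1080, -0.4112)
ω' = (-1.1950, -0.4904, -0.6000)

angular accel α = (0.2500, 0.4800, 0.0000)
ω + α·dt = (-1.1950, -0.4904, -0.6000)
Hamilton product q⊗(0,ω) = (0.5500000, 0.7985284, -0.2464465, 1.0242642)
q + ½dt·q⊗(0,ω), renormalized = (-0.7015, 0.0080, 0.4975, 0.5102)
new position p' = (1.8060, 1.4780, -2.5080)
v' = v + a·dt = (0.3184, -1.1080, -0.4112)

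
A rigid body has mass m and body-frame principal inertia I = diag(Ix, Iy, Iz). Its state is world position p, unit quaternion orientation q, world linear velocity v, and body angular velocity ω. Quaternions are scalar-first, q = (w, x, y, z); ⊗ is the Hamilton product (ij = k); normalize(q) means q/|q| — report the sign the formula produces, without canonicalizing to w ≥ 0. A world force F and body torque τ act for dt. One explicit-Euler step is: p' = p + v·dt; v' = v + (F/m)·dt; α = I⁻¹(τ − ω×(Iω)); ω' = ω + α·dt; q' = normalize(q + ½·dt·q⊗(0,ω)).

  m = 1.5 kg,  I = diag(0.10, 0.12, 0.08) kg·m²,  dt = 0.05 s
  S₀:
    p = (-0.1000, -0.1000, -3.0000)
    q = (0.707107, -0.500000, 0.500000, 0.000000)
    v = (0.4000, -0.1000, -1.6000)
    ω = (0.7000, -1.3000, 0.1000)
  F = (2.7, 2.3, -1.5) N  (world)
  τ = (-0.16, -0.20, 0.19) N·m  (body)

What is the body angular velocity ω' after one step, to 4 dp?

α = I⁻¹(τ − ω×Iω) = (-1.6520, -1.6783, 2.6025)
ω + α·dt = (0.6174, -1.3839, 0.2301)

ω' = (0.6174, -1.3839, 0.2301)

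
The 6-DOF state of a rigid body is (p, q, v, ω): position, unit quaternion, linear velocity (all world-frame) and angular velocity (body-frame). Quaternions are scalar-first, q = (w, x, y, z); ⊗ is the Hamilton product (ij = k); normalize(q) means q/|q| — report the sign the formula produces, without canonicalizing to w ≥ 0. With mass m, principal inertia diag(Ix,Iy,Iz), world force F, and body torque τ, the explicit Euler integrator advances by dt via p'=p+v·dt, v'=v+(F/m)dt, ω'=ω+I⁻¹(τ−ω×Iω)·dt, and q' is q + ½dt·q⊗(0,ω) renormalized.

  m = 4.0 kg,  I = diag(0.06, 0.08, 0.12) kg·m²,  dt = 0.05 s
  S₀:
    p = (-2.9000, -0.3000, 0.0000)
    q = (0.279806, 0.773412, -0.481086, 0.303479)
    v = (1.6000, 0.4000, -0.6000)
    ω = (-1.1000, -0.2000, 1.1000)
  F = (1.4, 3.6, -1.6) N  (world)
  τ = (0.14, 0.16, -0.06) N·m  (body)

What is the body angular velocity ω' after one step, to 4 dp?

α = I⁻¹(τ − ω×Iω) = (2.4800, 1.0925, -0.5367)
ω' = ω + α·dt = (-0.9760, -0.1454, 1.0732)

ω' = (-0.9760, -0.1454, 1.0732)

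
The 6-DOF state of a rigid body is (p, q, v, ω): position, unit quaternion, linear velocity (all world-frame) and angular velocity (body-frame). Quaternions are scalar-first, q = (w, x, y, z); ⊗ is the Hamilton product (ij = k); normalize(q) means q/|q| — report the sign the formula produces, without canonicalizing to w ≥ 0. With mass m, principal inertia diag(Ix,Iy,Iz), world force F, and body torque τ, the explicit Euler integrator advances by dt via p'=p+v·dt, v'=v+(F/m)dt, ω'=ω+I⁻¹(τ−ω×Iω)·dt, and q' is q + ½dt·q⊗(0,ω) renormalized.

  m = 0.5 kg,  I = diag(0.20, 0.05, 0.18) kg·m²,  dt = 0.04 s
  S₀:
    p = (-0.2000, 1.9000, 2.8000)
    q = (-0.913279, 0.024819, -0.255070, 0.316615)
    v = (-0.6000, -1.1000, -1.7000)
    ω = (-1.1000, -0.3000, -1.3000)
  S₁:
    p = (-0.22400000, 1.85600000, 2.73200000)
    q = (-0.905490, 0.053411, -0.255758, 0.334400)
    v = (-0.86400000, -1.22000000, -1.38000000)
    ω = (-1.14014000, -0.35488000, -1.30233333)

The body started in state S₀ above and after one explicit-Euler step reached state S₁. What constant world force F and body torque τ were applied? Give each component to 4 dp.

Δω = ω₁−ω₀ = (-0.04014000, -0.05488000, -0.00233333)
precession coupling = (0.0507, 0.0286, -0.0495)
τ = I·(Δω/dt) + ω₀×(Iω₀) = (-0.1500, -0.0400, -0.0600)
velocity change Δv = (-0.26400000, -0.12000000, 0.32000000)
F = m·Δv/dt = (-3.3000, -1.5000, 4.0000)

F = (-3.3000, -1.5000, 4.0000)
τ = (-0.1500, -0.0400, -0.0600)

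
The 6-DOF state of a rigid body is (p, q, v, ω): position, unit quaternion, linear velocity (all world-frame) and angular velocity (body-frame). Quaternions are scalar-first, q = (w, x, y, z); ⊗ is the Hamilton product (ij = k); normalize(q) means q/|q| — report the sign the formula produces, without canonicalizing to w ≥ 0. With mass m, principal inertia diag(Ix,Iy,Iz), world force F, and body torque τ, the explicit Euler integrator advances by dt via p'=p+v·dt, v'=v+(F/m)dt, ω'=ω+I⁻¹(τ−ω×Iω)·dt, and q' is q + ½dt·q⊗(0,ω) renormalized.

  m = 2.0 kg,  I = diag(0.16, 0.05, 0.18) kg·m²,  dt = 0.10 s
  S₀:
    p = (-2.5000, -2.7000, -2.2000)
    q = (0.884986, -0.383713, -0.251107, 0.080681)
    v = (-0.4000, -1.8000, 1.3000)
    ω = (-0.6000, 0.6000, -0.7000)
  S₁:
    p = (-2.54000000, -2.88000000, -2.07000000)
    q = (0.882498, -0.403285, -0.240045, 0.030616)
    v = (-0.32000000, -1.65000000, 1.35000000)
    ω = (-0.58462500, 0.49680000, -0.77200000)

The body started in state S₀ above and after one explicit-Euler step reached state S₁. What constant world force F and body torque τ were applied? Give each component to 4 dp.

ω₁ − ω₀ = (0.01537500, -0.10320000, -0.07200000)
ω₀×(Iω₀) = (-0.0546, -0.0084, 0.0396)
I·α + gyro = (-0.0300, -0.0600, -0.0900)
Δv = v₁−v₀ = (0.08000000, 0.15000000, 0.05000000)
m·(v₁−v₀)/dt = (1.6000, 3.0000, 1.0000)

F = (1.6000, 3.0000, 1.0000)
τ = (-0.0300, -0.0600, -0.0900)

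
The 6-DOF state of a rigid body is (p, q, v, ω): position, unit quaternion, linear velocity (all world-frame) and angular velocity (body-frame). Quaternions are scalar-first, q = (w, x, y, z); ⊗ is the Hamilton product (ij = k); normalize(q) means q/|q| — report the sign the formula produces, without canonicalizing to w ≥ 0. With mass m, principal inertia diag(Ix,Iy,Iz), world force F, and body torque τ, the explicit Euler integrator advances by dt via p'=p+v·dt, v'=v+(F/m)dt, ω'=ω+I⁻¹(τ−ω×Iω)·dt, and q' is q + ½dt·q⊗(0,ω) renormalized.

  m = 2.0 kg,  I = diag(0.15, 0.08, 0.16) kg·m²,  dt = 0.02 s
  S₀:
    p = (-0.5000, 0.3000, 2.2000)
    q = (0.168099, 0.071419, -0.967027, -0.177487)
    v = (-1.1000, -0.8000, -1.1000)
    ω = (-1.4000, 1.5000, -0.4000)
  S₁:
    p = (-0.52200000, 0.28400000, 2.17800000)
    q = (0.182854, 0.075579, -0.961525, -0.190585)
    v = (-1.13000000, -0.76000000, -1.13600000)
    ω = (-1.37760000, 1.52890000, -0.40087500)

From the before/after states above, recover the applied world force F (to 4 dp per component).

v₁ − v₀ = (-0.03000000, 0.04000000, -0.03600000)
F = m·Δv/dt = (-3.0000, 4.0000, -3.6000)

F = (-3.0000, 4.0000, -3.6000)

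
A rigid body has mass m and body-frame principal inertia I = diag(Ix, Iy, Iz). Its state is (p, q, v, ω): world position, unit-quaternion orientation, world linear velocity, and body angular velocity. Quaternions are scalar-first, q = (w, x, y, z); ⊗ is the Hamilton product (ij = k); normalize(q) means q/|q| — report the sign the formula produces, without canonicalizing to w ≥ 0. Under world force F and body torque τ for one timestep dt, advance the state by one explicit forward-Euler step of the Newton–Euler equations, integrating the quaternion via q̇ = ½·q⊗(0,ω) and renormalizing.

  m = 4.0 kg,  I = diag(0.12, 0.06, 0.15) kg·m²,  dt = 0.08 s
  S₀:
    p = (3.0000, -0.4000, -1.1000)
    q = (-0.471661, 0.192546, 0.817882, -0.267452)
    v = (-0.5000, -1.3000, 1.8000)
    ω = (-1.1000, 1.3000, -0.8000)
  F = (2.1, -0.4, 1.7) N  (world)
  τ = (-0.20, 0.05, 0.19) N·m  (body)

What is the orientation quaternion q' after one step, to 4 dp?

q' = (-0.5128, 0.2005, 0.8090, -0.2058)

q⊗(0,ω) = (-1.0654076, 0.2122091, -0.1649253, 1.5273088)
q' = normalize(q + ½dt·q⊗(0,ω)) = (-0.5128, 0.2005, 0.8090, -0.2058)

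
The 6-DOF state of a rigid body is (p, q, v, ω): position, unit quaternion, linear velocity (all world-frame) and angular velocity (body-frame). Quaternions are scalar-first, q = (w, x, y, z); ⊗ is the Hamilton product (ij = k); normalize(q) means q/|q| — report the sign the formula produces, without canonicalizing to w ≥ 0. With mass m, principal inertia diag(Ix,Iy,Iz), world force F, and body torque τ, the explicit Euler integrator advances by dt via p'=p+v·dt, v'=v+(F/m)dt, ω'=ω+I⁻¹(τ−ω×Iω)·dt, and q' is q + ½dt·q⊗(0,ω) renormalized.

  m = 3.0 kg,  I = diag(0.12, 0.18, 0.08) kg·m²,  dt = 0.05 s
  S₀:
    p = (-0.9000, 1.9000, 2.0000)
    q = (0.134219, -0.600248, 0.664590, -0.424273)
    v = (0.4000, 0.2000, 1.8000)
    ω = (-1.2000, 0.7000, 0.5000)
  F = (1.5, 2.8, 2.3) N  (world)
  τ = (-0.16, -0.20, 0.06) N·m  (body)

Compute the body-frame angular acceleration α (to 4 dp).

α = (-1.0417, -0.9778, 1.3800)

gyro term ω×Iω = (-0.0350, -0.0240, -0.0504)
angular accel α = (-1.0417, -0.9778, 1.3800)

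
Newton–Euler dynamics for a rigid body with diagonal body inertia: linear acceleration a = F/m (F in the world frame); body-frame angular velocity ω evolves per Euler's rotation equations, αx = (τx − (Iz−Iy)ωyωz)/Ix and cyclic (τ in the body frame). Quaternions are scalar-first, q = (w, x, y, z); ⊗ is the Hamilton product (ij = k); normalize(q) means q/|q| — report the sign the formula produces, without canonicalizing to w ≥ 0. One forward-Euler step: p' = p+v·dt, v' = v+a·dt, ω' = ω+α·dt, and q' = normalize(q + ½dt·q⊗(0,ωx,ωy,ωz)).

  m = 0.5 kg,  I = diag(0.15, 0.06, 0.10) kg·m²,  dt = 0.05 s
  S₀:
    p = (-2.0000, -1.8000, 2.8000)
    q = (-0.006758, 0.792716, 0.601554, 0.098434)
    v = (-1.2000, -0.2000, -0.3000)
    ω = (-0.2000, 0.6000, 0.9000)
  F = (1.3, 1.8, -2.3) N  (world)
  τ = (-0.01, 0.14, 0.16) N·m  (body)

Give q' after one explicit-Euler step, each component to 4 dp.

q' = (-0.0140, 0.8045, 0.5829, 0.1131)

q⊗(0,ω) = (-0.2909798, 0.4836898, -0.7371860, 0.5898582)
q + ½dt·q⊗(0,ω), renormalized = (-0.0140, 0.8045, 0.5829, 0.1131)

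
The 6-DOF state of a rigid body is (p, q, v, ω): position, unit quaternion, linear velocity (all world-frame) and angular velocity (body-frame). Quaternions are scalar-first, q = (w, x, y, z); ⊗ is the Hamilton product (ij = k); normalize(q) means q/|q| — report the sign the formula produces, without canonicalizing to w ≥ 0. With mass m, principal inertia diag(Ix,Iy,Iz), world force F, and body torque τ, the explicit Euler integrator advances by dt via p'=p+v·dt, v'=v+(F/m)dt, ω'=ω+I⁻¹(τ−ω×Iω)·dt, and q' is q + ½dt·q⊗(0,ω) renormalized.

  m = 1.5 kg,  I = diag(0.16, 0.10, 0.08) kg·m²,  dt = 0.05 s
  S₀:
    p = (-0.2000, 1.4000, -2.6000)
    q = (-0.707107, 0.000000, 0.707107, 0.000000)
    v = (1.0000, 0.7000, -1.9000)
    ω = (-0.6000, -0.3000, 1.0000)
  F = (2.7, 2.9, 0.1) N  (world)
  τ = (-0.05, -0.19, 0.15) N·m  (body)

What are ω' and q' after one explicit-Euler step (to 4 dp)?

ω' = (-0.6175, -0.3710, 1.1005)
q' = (-0.7015, 0.0283, 0.7121, -0.0071)

precession coupling ω×(Iω) = (0.0060, -0.0480, -0.0108)
angular accel α = (-0.3500, -1.4200, 2.0100)
ω' = ω + α·dt = (-0.6175, -0.3710, 1.1005)
q⊗(0,ω) = (0.2121321, 1.1313712, 0.2121321, -0.2828428)
updated quaternion q' = (-0.7015, 0.0283, 0.7121, -0.0071)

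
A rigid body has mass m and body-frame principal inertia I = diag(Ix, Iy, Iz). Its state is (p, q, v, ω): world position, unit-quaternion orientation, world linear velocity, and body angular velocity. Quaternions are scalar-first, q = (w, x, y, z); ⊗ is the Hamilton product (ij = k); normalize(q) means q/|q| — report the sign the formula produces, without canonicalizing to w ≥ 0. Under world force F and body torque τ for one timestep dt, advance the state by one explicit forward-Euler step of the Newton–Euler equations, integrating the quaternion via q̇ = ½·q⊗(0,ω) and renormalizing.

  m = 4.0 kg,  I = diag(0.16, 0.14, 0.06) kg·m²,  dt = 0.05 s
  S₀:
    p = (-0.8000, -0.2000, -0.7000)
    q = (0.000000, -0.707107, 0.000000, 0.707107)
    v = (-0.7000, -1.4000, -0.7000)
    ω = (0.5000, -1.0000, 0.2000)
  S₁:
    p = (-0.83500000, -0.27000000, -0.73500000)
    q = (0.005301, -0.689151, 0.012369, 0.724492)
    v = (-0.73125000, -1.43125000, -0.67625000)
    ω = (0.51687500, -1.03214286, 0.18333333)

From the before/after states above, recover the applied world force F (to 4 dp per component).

F = (-2.5000, -2.5000, 1.9000)

Δv = v₁−v₀ = (-0.03125000, -0.03125000, 0.02375000)
m·(v₁−v₀)/dt = (-2.5000, -2.5000, 1.9000)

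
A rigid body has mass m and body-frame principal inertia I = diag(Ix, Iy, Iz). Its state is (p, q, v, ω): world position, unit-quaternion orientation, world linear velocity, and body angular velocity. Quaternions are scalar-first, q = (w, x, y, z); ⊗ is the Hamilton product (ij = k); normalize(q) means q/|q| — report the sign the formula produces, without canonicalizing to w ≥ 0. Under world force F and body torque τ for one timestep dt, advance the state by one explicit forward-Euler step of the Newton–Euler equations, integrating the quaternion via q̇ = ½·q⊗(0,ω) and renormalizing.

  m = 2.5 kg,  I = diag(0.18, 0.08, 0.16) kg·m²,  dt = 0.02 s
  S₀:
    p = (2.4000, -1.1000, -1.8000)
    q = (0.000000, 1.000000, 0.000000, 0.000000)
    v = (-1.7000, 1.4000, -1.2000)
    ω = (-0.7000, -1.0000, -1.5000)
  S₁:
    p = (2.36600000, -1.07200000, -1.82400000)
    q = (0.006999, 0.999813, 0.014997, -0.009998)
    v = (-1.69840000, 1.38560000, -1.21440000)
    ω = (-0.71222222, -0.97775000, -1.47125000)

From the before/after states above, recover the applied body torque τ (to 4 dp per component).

ω₁ − ω₀ = (-0.01222222, 0.02225000, 0.02875000)
precession coupling = (0.1200, 0.0210, -0.0700)
I·α + gyro = (0.0100, 0.1100, 0.1600)

τ = (0.0100, 0.1100, 0.1600)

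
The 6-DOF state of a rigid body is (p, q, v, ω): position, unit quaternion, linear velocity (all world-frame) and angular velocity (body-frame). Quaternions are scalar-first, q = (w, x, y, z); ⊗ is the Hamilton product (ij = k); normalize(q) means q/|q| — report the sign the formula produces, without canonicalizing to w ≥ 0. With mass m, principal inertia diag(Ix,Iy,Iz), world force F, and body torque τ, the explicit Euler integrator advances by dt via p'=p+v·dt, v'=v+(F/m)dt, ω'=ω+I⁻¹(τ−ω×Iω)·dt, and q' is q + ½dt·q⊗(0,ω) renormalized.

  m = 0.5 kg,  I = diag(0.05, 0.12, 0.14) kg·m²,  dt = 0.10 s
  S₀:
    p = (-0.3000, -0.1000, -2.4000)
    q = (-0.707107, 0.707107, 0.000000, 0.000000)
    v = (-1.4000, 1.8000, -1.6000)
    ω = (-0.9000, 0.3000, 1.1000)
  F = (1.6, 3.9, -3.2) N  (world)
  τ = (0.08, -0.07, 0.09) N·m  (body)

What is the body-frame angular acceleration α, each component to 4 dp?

precession coupling ω×(Iω) = (0.0066, 0.0891, -0.0189)
angular accel α = (1.4680, -1.3258, 0.7779)

α = (1.4680, -1.3258, 0.7779)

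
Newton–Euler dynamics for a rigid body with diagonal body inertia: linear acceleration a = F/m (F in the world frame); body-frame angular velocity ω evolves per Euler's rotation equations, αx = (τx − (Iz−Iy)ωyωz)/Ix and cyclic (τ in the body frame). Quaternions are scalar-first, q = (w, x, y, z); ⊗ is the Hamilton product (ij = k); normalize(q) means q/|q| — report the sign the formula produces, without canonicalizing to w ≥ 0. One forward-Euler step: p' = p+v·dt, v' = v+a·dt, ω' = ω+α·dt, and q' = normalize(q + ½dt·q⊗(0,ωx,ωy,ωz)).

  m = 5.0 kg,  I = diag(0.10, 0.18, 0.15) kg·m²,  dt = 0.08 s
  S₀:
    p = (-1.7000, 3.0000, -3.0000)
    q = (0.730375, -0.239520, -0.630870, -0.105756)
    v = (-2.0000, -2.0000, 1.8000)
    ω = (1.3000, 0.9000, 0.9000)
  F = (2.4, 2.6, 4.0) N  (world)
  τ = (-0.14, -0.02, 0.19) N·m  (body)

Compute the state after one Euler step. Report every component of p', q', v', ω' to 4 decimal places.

p' = (-1.8600, 2.8400, -2.8560)
q' = (0.7673, -0.2199, -0.5999, -0.0551)
v' = (-1.9616, -1.9584, 1.8640)
ω' = (1.2074, 0.9171, 0.9514)

precession coupling ω×(Iω) = (-0.0243, -0.0585, 0.0936)
angular accel α = (-1.1570, 0.2139, 0.6427)
ω' = ω + α·dt = (1.2074, 0.9171, 0.9514)
q⊗(0,ω) = (0.9743394, 0.4768849, 0.7354227, 1.2619005)
q + ½dt·q⊗(0,ω), renormalized = (0.7673, -0.2199, -0.5999, -0.0551)
linear accel F/m = (0.4800, 0.5200, 0.8000)
p + v·dt = (-1.8600, 2.8400, -2.8560)
new velocity v' = (-1.9616, -1.9584, 1.8640)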